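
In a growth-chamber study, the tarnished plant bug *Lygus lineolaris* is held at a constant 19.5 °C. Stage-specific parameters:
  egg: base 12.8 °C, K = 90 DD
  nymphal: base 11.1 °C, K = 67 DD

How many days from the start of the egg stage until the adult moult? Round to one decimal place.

egg: 90 / (19.5 − 12.8) = 90 / 6.7 = 13.433 d.
nymphal: 67 / (19.5 − 11.1) = 67 / 8.4 = 7.976 d.
Sum = 21.409 ≈ 21.4 days.

21.4 days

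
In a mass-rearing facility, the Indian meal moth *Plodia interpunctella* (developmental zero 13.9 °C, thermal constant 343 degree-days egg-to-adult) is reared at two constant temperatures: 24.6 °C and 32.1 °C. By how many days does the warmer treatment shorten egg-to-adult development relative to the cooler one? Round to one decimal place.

At 24.6 °C: 343 / (24.6 − 13.9) = 343 / 10.7 = 32.056 d.
At 32.1 °C: 343 / (32.1 − 13.9) = 343 / 18.2 = 18.846 d.
Difference = |32.056 − 18.846| = 13.210 ≈ 13.2 days.

13.2 days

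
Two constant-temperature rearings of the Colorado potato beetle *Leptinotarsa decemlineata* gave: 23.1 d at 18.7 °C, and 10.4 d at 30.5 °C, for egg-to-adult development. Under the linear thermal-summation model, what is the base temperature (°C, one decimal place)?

9.0 °C

Linear rate model ⇒ the product D·(T − T_b) is constant across temperatures.
23.1·(18.7 − T_b) = 10.4·(30.5 − T_b)
T_b = (23.1·18.7 − 10.4·30.5) / (23.1 − 10.4) = 114.77 / 12.7 = 9.037 °C ≈ 9.0 °C.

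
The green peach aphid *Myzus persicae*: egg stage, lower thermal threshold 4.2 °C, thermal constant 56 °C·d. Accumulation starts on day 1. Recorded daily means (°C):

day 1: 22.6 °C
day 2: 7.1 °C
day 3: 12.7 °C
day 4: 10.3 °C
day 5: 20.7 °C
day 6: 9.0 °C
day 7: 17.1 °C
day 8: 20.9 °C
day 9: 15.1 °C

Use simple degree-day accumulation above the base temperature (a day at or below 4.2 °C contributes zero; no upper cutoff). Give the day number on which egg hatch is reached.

day 6

Daily DD above 4.2 °C: 18.4, 2.9, 8.5, 6.1, 16.5, 4.8, 12.9, 16.7, 10.9.
Cumulative: 18.4, 21.3, 29.8, 35.9, 52.4, 57.2, 70.1, 86.8, 97.7.
The total first reaches 56 DD on day 6.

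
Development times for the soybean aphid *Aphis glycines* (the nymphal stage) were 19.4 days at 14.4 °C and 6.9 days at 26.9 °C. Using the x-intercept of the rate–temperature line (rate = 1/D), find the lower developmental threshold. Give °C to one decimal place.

Linear rate model ⇒ the product D·(T − T_b) is constant across temperatures.
19.4·(14.4 − T_b) = 6.9·(26.9 − T_b)
T_b = (19.4·14.4 − 6.9·26.9) / (19.4 − 6.9) = 93.75 / 12.5 = 7.500 °C ≈ 7.5 °C.

7.5 °C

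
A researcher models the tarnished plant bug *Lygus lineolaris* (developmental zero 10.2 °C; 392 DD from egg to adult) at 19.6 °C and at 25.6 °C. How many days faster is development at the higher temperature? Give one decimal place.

16.2 days

At 19.6 °C: 392 / (19.6 − 10.2) = 392 / 9.4 = 41.702 d.
At 25.6 °C: 392 / (25.6 − 10.2) = 392 / 15.4 = 25.455 d.
Difference = |41.702 − 25.455| = 16.248 ≈ 16.2 days.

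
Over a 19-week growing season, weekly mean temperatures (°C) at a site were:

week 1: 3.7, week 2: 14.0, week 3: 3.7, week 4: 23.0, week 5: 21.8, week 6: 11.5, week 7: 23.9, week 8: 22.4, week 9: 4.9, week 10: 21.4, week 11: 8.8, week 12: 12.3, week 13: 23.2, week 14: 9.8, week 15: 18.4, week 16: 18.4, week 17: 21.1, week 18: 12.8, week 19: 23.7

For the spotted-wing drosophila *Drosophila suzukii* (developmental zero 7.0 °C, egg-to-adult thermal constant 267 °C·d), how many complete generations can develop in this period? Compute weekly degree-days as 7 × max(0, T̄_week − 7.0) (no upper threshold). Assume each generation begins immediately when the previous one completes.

4 generations

Weekly DD (7 × max(0, T̄ − 7.0)): 0.0, 49.0, 0.0, 112.0, 103.6, 31.5, 118.3, 107.8, 0.0, 100.8, 12.6, 37.1, 113.4, 19.6, 79.8, 79.8, 98.7, 40.6, 116.9.
Season total = 1221.5 DD.
Complete generations = ⌊1221.5 / 267⌋ = 4.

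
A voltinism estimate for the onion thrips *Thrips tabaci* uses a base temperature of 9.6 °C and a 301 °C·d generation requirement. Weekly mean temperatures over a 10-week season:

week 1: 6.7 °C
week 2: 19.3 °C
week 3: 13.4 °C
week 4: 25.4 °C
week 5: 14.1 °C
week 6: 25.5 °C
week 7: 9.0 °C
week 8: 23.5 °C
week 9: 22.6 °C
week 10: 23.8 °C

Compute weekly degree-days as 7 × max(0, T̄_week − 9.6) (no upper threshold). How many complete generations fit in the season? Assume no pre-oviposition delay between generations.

Weekly DD (7 × max(0, T̄ − 9.6)): 0.0, 67.9, 26.6, 110.6, 31.5, 111.3, 0.0, 97.3, 91.0, 99.4.
Season total = 635.6 DD.
Complete generations = ⌊635.6 / 301⌋ = 2.

2 generations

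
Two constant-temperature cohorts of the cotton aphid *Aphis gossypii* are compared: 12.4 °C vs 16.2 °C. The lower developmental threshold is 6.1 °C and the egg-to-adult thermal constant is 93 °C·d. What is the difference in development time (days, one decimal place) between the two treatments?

5.6 days

At 12.4 °C: 93 / (12.4 − 6.1) = 93 / 6.3 = 14.762 d.
At 16.2 °C: 93 / (16.2 − 6.1) = 93 / 10.1 = 9.208 d.
Difference = |14.762 − 9.208| = 5.554 ≈ 5.6 days.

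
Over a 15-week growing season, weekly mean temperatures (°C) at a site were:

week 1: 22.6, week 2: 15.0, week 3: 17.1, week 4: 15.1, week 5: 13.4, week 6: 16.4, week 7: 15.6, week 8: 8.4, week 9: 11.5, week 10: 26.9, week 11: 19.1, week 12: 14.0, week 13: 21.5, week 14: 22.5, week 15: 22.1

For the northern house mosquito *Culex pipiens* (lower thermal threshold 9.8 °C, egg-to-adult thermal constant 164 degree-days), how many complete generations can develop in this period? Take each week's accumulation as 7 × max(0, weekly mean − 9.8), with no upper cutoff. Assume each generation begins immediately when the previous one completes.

Weekly DD (7 × max(0, T̄ − 9.8)): 89.6, 36.4, 51.1, 37.1, 25.2, 46.2, 40.6, 0.0, 11.9, 119.7, 65.1, 29.4, 81.9, 88.9, 86.1.
Season total = 809.2 DD.
Complete generations = ⌊809.2 / 164⌋ = 4.

4 generations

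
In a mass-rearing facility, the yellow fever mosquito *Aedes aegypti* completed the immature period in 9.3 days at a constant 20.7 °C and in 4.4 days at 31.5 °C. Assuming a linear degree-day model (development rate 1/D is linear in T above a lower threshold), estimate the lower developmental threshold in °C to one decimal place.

Equal thermal constants: D₁(T₁ − T_b) = D₂(T₂ − T_b).
9.3·(20.7 − T_b) = 4.4·(31.5 − T_b)
T_b = (9.3·20.7 − 4.4·31.5) / (9.3 − 4.4) = 53.91 / 4.9 = 11.002 °C ≈ 11.0 °C.

11.0 °C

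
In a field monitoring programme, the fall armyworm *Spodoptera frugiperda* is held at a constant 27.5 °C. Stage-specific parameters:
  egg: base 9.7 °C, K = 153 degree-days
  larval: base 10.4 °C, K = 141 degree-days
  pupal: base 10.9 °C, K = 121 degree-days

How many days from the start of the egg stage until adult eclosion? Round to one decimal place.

egg: 153 / (27.5 − 9.7) = 153 / 17.8 = 8.596 d.
larval: 141 / (27.5 − 10.4) = 141 / 17.1 = 8.246 d.
pupal: 121 / (27.5 − 10.9) = 121 / 16.6 = 7.289 d.
Sum = 24.130 ≈ 24.1 days.

24.1 days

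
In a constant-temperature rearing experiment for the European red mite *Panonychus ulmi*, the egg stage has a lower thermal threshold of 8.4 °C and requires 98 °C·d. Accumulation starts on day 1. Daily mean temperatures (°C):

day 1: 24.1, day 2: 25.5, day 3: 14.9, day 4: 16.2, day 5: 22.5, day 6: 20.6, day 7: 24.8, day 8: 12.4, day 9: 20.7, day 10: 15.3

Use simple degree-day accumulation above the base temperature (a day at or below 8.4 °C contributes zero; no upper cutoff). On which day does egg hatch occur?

Daily DD above 8.4 °C: 15.7, 17.1, 6.5, 7.8, 14.1, 12.2, 16.4, 4.0, 12.3, 6.9.
Cumulative: 15.7, 32.8, 39.3, 47.1, 61.2, 73.4, 89.8, 93.8, 106.1, 113.0.
The total first reaches 98 DD on day 9.

day 9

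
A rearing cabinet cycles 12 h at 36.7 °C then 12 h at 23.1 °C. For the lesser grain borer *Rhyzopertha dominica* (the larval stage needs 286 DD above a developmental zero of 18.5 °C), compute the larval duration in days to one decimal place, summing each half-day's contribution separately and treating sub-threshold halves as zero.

Day half: max(0, 36.7 − 18.5) × 0.5 = 18.2 × 0.5 = 9.10 DD.
Night half: max(0, 23.1 − 18.5) × 0.5 = 4.6 × 0.5 = 2.30 DD.
Per 24 h: 11.40 DD/day.
Duration = 286 / 11.40 = 25.088 ≈ 25.1 days.

25.1 days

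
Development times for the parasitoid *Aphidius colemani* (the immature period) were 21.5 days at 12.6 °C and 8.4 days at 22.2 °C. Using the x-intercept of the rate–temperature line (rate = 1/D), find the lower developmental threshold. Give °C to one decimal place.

6.4 °C

Equal thermal constants: D₁(T₁ − T_b) = D₂(T₂ − T_b).
21.5·(12.6 − T_b) = 8.4·(22.2 − T_b)
T_b = (21.5·12.6 − 8.4·22.2) / (21.5 − 8.4) = 84.42 / 13.1 = 6.444 °C ≈ 6.4 °C.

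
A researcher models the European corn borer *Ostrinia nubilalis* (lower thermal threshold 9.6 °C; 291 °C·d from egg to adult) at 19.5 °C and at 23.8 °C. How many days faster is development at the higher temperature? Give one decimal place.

At 19.5 °C: 291 / (19.5 − 9.6) = 291 / 9.9 = 29.394 d.
At 23.8 °C: 291 / (23.8 − 9.6) = 291 / 14.2 = 20.493 d.
Difference = |29.394 − 20.493| = 8.901 ≈ 8.9 days.

8.9 days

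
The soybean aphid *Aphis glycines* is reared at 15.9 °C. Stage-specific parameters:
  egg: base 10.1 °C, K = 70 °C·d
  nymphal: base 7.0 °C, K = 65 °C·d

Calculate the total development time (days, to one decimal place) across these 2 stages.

egg: 70 / (15.9 − 10.1) = 70 / 5.8 = 12.069 d.
nymphal: 65 / (15.9 − 7.0) = 65 / 8.9 = 7.303 d.
Sum = 19.372 ≈ 19.4 days.

19.4 days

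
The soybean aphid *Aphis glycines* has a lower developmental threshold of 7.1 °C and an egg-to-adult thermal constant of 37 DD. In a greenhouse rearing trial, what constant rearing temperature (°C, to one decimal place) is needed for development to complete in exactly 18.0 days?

9.2 °C

Required daily accumulation = 37 / 18.0 = 2.056 DD/day.
T = T_base + 2.056 = 7.1 + 2.056 = 9.156 ≈ 9.2 °C.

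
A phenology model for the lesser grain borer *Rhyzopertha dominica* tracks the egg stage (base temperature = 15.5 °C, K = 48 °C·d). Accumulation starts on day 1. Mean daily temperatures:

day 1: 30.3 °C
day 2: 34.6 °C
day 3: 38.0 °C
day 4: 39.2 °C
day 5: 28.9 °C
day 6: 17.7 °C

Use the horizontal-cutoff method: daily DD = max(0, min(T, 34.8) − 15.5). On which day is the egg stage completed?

day 3

Daily DD above 15.5 °C (capped at 19.3): 14.8, 19.1, 19.3, 19.3, 13.4, 2.2.
Cumulative: 14.8, 33.9, 53.2, 72.5, 85.9, 88.1.
The total first reaches 48 DD on day 3.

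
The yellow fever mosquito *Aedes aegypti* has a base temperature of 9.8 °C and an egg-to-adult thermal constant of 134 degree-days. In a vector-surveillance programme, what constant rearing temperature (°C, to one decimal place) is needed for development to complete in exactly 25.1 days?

15.1 °C

Required daily accumulation = 134 / 25.1 = 5.339 DD/day.
T = T_base + 5.339 = 9.8 + 5.339 = 15.139 ≈ 15.1 °C.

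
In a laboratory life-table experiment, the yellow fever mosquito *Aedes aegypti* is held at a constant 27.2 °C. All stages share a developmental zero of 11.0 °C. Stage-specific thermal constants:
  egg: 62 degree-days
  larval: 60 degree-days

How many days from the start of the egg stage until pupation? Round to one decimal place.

7.5 days

Daily accumulation at 27.2 °C = 27.2 − 11.0 = 16.2 DD/day.
Total K = 62 + 60 = 122 DD.
Total duration = 122 / 16.2 = 7.531 ≈ 7.5 days.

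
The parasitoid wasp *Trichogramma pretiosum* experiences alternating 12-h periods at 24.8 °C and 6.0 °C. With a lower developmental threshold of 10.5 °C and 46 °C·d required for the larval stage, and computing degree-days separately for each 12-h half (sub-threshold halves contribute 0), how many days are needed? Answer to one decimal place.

6.4 days

Day half: max(0, 24.8 − 10.5) × 0.5 = 14.3 × 0.5 = 7.15 DD.
Night half: max(0, 6.0 − 10.5) × 0.5 = 0.0 × 0.5 = 0.00 DD.
Per 24 h: 7.15 DD/day.
Duration = 46 / 7.15 = 6.434 ≈ 6.4 days.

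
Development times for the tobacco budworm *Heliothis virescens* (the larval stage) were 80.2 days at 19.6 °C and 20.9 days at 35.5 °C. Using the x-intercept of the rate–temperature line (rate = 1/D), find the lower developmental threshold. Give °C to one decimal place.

14.0 °C

Linear rate model ⇒ the product D·(T − T_b) is constant across temperatures.
80.2·(19.6 − T_b) = 20.9·(35.5 − T_b)
T_b = (80.2·19.6 − 20.9·35.5) / (80.2 − 20.9) = 829.97 / 59.3 = 13.996 °C ≈ 14.0 °C.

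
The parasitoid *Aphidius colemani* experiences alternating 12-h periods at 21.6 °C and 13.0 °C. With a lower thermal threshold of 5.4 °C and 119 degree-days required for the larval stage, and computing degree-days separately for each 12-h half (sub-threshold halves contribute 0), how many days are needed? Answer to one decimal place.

Day half: max(0, 21.6 − 5.4) × 0.5 = 16.2 × 0.5 = 8.10 DD.
Night half: max(0, 13.0 − 5.4) × 0.5 = 7.6 × 0.5 = 3.80 DD.
Per 24 h: 11.90 DD/day.
Duration = 119 / 11.90 = 10.000 ≈ 10.0 days.

10.0 days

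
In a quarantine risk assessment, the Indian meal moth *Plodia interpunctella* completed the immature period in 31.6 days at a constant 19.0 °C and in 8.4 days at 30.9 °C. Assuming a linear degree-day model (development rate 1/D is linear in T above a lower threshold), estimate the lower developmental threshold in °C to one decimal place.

Linear rate model ⇒ the product D·(T − T_b) is constant across temperatures.
31.6·(19.0 − T_b) = 8.4·(30.9 − T_b)
T_b = (31.6·19.0 − 8.4·30.9) / (31.6 − 8.4) = 340.84 / 23.2 = 14.691 °C ≈ 14.7 °C.

14.7 °C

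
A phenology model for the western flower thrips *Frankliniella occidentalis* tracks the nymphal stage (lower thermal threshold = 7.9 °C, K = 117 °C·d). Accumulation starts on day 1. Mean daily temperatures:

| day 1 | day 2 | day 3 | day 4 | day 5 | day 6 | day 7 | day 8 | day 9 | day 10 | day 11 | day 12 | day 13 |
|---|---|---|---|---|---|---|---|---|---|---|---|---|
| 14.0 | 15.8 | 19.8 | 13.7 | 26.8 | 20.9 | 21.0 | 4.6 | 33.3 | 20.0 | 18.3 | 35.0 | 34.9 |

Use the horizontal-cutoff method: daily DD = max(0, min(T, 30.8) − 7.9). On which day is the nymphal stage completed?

day 11

Daily DD above 7.9 °C (capped at 22.9): 6.1, 7.9, 11.9, 5.8, 18.9, 13.0, 13.1, 0.0, 22.9, 12.1, 10.4, 22.9, 22.9.
Cumulative: 6.1, 14.0, 25.9, 31.7, 50.6, 63.6, 76.7, 76.7, 99.6, 111.7, 122.1, 145.0, 167.9.
The total first reaches 117 DD on day 11.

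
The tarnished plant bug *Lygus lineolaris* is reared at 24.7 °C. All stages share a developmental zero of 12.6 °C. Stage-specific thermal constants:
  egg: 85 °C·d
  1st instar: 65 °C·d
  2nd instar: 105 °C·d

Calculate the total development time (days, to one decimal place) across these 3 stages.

21.1 days

Daily accumulation at 24.7 °C = 24.7 − 12.6 = 12.1 DD/day.
Total K = 85 + 65 + 105 = 255 DD.
Total duration = 255 / 12.1 = 21.074 ≈ 21.1 days.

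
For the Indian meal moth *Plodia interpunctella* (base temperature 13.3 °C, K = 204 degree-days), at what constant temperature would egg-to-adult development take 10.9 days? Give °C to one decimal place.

32.0 °C

Required daily accumulation = 204 / 10.9 = 18.716 DD/day.
T = T_base + 18.716 = 13.3 + 18.716 = 32.016 ≈ 32.0 °C.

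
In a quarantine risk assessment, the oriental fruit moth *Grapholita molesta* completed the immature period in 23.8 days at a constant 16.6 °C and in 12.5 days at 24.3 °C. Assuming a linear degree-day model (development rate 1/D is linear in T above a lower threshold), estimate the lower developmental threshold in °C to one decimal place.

Equal thermal constants: D₁(T₁ − T_b) = D₂(T₂ − T_b).
23.8·(16.6 − T_b) = 12.5·(24.3 − T_b)
T_b = (23.8·16.6 − 12.5·24.3) / (23.8 − 12.5) = 91.33 / 11.3 = 8.082 °C ≈ 8.1 °C.

8.1 °C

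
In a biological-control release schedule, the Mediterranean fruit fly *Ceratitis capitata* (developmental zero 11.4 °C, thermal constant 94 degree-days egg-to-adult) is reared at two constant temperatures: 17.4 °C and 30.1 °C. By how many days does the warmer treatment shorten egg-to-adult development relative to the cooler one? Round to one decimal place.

At 17.4 °C: 94 / (17.4 − 11.4) = 94 / 6.0 = 15.667 d.
At 30.1 °C: 94 / (30.1 − 11.4) = 94 / 18.7 = 5.027 d.
Difference = |15.667 − 5.027| = 10.640 ≈ 10.6 days.

10.6 days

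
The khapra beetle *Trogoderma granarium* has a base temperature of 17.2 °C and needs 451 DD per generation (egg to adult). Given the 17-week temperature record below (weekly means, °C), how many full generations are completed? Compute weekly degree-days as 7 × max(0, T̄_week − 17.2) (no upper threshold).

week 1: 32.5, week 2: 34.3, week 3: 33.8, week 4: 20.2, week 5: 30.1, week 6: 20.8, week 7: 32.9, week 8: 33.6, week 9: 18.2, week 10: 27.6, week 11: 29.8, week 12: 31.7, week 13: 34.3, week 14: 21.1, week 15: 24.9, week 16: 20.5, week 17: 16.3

2 generations

Weekly DD (7 × max(0, T̄ − 17.2)): 107.1, 119.7, 116.2, 21.0, 90.3, 25.2, 109.9, 114.8, 7.0, 72.8, 88.2, 101.5, 119.7, 27.3, 53.9, 23.1, 0.0.
Season total = 1197.7 DD.
Complete generations = ⌊1197.7 / 451⌋ = 2.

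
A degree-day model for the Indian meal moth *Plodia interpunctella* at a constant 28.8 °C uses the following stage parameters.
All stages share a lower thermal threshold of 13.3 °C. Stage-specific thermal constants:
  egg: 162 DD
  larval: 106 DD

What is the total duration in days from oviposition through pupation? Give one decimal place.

Daily accumulation at 28.8 °C = 28.8 − 13.3 = 15.5 DD/day.
Total K = 162 + 106 = 268 DD.
Total duration = 268 / 15.5 = 17.290 ≈ 17.3 days.

17.3 days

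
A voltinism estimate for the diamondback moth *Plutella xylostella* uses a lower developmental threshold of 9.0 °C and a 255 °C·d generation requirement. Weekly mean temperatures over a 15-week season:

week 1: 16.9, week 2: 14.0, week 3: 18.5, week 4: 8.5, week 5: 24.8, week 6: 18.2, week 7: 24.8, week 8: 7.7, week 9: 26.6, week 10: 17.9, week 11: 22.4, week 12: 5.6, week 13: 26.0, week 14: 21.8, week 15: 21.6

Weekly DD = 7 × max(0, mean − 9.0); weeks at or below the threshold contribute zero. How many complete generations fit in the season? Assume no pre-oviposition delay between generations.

3 generations

Weekly DD (7 × max(0, T̄ − 9.0)): 55.3, 35.0, 66.5, 0.0, 110.6, 64.4, 110.6, 0.0, 123.2, 62.3, 93.8, 0.0, 119.0, 89.6, 88.2.
Season total = 1018.5 DD.
Complete generations = ⌊1018.5 / 255⌋ = 3.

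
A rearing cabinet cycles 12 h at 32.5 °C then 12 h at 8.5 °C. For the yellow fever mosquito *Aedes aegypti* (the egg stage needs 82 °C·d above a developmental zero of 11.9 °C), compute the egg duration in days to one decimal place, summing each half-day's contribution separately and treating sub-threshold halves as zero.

Day half: max(0, 32.5 − 11.9) × 0.5 = 20.6 × 0.5 = 10.30 DD.
Night half: max(0, 8.5 − 11.9) × 0.5 = 0.0 × 0.5 = 0.00 DD.
Per 24 h: 10.30 DD/day.
Duration = 82 / 10.30 = 7.961 ≈ 8.0 days.

8.0 days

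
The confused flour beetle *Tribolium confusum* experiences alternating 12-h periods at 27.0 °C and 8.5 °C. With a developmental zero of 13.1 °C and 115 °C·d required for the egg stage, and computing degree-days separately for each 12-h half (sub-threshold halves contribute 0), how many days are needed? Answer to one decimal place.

16.5 days

Day half: max(0, 27.0 − 13.1) × 0.5 = 13.9 × 0.5 = 6.95 DD.
Night half: max(0, 8.5 − 13.1) × 0.5 = 0.0 × 0.5 = 0.00 DD.
Per 24 h: 6.95 DD/day.
Duration = 115 / 6.95 = 16.547 ≈ 16.5 days.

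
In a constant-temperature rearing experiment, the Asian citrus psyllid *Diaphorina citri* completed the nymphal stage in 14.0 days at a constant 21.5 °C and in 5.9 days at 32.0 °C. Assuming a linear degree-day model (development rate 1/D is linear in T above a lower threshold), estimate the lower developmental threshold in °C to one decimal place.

Under the model K = D·(T − T_b), so D₁·(T₁ − T_b) = D₂·(T₂ − T_b).
14.0·(21.5 − T_b) = 5.9·(32.0 − T_b)
T_b = (14.0·21.5 − 5.9·32.0) / (14.0 − 5.9) = 112.20 / 8.1 = 13.852 °C ≈ 13.9 °C.

13.9 °C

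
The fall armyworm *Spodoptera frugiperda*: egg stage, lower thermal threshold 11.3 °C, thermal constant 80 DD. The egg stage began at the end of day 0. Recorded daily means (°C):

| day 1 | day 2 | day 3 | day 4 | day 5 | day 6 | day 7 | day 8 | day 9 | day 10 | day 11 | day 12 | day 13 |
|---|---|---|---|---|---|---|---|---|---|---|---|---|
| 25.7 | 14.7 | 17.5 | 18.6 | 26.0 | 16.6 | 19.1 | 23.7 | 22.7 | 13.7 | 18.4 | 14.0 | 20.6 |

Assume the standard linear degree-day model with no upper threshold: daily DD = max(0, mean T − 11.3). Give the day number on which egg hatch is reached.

day 9

Daily DD above 11.3 °C: 14.4, 3.4, 6.2, 7.3, 14.7, 5.3, 7.8, 12.4, 11.4, 2.4, 7.1, 2.7, 9.3.
Cumulative: 14.4, 17.8, 24.0, 31.3, 46.0, 51.3, 59.1, 71.5, 82.9, 85.3, 92.4, 95.1, 104.4.
The total first reaches 80 DD on day 9.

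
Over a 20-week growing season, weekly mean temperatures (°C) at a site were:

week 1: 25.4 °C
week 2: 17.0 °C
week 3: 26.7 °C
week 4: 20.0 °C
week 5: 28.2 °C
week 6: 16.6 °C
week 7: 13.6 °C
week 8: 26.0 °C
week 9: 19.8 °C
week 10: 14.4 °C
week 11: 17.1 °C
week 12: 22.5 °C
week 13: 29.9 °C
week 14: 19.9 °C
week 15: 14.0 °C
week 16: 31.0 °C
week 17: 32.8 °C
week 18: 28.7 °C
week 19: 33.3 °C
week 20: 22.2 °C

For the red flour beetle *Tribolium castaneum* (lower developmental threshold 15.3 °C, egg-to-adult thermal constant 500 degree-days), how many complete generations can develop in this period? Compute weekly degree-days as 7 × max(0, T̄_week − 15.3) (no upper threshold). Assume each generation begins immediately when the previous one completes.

2 generations

Weekly DD (7 × max(0, T̄ − 15.3)): 70.7, 11.9, 79.8, 32.9, 90.3, 9.1, 0.0, 74.9, 31.5, 0.0, 12.6, 50.4, 102.2, 32.2, 0.0, 109.9, 122.5, 93.8, 126.0, 48.3.
Season total = 1099.0 DD.
Complete generations = ⌊1099.0 / 500⌋ = 2.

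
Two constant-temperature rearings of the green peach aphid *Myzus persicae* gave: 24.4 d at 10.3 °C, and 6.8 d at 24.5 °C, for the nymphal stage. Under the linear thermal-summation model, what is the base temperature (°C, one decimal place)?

4.8 °C

Equal thermal constants: D₁(T₁ − T_b) = D₂(T₂ − T_b).
24.4·(10.3 − T_b) = 6.8·(24.5 − T_b)
T_b = (24.4·10.3 − 6.8·24.5) / (24.4 − 6.8) = 84.72 / 17.6 = 4.814 °C ≈ 4.8 °C.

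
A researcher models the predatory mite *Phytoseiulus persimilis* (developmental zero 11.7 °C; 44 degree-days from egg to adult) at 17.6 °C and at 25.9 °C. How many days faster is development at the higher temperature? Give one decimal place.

At 17.6 °C: 44 / (17.6 − 11.7) = 44 / 5.9 = 7.458 d.
At 25.9 °C: 44 / (25.9 − 11.7) = 44 / 14.2 = 3.099 d.
Difference = |7.458 − 3.099| = 4.359 ≈ 4.4 days.

4.4 days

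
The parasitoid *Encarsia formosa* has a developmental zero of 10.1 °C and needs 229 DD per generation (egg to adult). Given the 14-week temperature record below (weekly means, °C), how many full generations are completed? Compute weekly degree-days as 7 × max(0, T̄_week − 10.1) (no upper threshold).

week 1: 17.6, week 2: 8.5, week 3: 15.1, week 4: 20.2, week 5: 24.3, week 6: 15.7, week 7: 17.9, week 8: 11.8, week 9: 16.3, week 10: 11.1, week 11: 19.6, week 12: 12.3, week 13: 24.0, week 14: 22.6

2 generations

Weekly DD (7 × max(0, T̄ − 10.1)): 52.5, 0.0, 35.0, 70.7, 99.4, 39.2, 54.6, 11.9, 43.4, 7.0, 66.5, 15.4, 97.3, 87.5.
Season total = 680.4 DD.
Complete generations = ⌊680.4 / 229⌋ = 2.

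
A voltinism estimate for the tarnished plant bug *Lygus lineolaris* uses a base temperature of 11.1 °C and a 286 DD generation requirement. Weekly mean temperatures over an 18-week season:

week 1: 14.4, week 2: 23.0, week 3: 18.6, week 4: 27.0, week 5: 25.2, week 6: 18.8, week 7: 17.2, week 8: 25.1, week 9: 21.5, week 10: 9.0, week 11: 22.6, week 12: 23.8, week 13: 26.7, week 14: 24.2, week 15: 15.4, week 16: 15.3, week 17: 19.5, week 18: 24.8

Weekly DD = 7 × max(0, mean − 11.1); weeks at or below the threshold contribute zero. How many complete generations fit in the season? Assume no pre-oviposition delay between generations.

4 generations

Weekly DD (7 × max(0, T̄ − 11.1)): 23.1, 83.3, 52.5, 111.3, 98.7, 53.9, 42.7, 98.0, 72.8, 0.0, 80.5, 88.9, 109.2, 91.7, 30.1, 29.4, 58.8, 95.9.
Season total = 1220.8 DD.
Complete generations = ⌊1220.8 / 286⌋ = 4.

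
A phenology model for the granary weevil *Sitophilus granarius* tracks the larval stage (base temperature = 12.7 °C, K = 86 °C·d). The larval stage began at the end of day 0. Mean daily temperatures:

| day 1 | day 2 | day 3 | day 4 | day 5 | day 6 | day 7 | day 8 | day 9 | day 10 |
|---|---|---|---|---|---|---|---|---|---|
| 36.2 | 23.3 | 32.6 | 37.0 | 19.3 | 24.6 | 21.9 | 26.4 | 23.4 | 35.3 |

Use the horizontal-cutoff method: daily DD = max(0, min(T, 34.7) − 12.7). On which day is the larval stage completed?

day 6

Daily DD above 12.7 °C (capped at 22.0): 22.0, 10.6, 19.9, 22.0, 6.6, 11.9, 9.2, 13.7, 10.7, 22.0.
Cumulative: 22.0, 32.6, 52.5, 74.5, 81.1, 93.0, 102.2, 115.9, 126.6, 148.6.
The total first reaches 86 DD on day 6.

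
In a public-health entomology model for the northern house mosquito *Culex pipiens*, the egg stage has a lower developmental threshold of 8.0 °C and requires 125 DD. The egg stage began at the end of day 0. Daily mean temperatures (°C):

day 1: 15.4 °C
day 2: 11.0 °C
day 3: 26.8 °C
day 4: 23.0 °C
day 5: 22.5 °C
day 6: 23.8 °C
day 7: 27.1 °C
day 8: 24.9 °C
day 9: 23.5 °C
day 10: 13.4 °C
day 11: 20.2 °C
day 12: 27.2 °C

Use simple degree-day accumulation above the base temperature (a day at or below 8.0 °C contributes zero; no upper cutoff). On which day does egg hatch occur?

day 9

Daily DD above 8.0 °C: 7.4, 3.0, 18.8, 15.0, 14.5, 15.8, 19.1, 16.9, 15.5, 5.4, 12.2, 19.2.
Cumulative: 7.4, 10.4, 29.2, 44.2, 58.7, 74.5, 93.6, 110.5, 126.0, 131.4, 143.6, 162.8.
The total first reaches 125 DD on day 9.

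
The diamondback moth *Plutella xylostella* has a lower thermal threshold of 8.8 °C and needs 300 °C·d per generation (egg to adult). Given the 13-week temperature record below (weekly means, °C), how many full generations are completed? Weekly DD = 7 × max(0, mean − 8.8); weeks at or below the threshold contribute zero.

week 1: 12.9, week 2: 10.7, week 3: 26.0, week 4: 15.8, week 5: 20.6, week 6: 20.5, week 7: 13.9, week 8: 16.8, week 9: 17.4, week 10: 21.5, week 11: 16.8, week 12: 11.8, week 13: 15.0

Weekly DD (7 × max(0, T̄ − 8.8)): 28.7, 13.3, 120.4, 49.0, 82.6, 81.9, 35.7, 56.0, 60.2, 88.9, 56.0, 21.0, 43.4.
Season total = 737.1 DD.
Complete generations = ⌊737.1 / 300⌋ = 2.

2 generations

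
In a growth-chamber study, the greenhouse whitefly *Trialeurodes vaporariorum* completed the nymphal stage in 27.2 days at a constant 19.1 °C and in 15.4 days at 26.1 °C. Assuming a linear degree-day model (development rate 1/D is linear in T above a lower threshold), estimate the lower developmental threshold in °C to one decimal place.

Under the model K = D·(T − T_b), so D₁·(T₁ − T_b) = D₂·(T₂ − T_b).
27.2·(19.1 − T_b) = 15.4·(26.1 − T_b)
T_b = (27.2·19.1 − 15.4·26.1) / (27.2 − 15.4) = 117.58 / 11.8 = 9.964 °C ≈ 10.0 °C.

10.0 °C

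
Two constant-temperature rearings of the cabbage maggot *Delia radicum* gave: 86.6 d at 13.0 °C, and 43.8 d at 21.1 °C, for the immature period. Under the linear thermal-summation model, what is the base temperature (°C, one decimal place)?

4.7 °C

Equal thermal constants: D₁(T₁ − T_b) = D₂(T₂ − T_b).
86.6·(13.0 − T_b) = 43.8·(21.1 − T_b)
T_b = (86.6·13.0 − 43.8·21.1) / (86.6 − 43.8) = 201.62 / 42.8 = 4.711 °C ≈ 4.7 °C.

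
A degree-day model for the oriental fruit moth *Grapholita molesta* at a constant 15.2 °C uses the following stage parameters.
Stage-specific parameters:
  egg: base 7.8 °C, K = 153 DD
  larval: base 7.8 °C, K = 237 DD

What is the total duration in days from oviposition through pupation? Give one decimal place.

egg: 153 / (15.2 − 7.8) = 153 / 7.4 = 20.676 d.
larval: 237 / (15.2 − 7.8) = 237 / 7.4 = 32.027 d.
Sum = 52.703 ≈ 52.7 days.

52.7 days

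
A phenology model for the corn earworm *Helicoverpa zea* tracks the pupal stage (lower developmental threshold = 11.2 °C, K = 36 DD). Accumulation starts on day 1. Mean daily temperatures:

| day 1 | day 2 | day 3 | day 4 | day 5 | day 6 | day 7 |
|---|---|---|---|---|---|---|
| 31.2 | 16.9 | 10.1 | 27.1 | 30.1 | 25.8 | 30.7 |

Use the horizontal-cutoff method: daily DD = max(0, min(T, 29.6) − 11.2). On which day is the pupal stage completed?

day 4

Daily DD above 11.2 °C (capped at 18.4): 18.4, 5.7, 0.0, 15.9, 18.4, 14.6, 18.4.
Cumulative: 18.4, 24.1, 24.1, 40.0, 58.4, 73.0, 91.4.
The total first reaches 36 DD on day 4.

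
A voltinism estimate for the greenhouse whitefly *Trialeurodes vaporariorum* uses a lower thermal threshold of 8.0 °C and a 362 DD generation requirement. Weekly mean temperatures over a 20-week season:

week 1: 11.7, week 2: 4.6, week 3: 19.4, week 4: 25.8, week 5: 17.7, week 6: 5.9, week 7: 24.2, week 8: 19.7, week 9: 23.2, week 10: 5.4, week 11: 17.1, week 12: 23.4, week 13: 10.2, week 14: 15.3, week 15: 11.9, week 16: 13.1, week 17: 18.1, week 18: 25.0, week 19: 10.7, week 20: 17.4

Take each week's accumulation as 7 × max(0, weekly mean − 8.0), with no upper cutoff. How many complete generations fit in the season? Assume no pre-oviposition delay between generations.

Weekly DD (7 × max(0, T̄ − 8.0)): 25.9, 0.0, 79.8, 124.6, 67.9, 0.0, 113.4, 81.9, 106.4, 0.0, 63.7, 107.8, 15.4, 51.1, 27.3, 35.7, 70.7, 119.0, 18.9, 65.8.
Season total = 1175.3 DD.
Complete generations = ⌊1175.3 / 362⌋ = 3.

3 generations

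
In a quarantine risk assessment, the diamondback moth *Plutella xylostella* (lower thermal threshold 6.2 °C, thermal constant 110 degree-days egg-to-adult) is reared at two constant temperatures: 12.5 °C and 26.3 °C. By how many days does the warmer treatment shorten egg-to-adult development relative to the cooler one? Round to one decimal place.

At 12.5 °C: 110 / (12.5 − 6.2) = 110 / 6.3 = 17.460 d.
At 26.3 °C: 110 / (26.3 − 6.2) = 110 / 20.1 = 5.473 d.
Difference = |17.460 − 5.473| = 11.988 ≈ 12.0 days.

12.0 days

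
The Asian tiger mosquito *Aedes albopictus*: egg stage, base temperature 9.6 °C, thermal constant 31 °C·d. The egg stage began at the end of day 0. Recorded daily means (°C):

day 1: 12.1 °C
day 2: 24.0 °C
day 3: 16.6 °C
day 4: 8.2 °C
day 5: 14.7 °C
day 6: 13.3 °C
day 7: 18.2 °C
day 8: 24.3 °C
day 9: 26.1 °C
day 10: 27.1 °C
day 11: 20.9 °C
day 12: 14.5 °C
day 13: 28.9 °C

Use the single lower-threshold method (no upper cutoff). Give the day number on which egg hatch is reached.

day 6

Daily DD above 9.6 °C: 2.5, 14.4, 7.0, 0.0, 5.1, 3.7, 8.6, 14.7, 16.5, 17.5, 11.3, 4.9, 19.3.
Cumulative: 2.5, 16.9, 23.9, 23.9, 29.0, 32.7, 41.3, 56.0, 72.5, 90.0, 101.3, 106.2, 125.5.
The total first reaches 31 DD on day 6.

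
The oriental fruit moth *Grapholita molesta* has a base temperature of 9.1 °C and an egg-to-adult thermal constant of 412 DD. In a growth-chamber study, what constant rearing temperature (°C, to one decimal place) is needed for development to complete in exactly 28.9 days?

23.4 °C

Required daily accumulation = 412 / 28.9 = 14.256 DD/day.
T = T_base + 14.256 = 9.1 + 14.256 = 23.356 ≈ 23.4 °C.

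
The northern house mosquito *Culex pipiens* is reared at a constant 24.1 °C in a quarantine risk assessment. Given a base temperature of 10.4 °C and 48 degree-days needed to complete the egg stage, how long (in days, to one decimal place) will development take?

Daily accumulation = 24.1 − 10.4 = 13.7 DD/day.
Duration = 48 / 13.7 = 3.504 ≈ 3.5 days.

3.5 days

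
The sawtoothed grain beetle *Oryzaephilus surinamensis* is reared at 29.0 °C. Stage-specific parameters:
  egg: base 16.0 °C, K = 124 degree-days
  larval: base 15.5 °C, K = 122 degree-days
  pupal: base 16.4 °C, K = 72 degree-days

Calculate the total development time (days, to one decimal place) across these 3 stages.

24.3 days

egg: 124 / (29.0 − 16.0) = 124 / 13.0 = 9.538 d.
larval: 122 / (29.0 − 15.5) = 122 / 13.5 = 9.037 d.
pupal: 72 / (29.0 − 16.4) = 72 / 12.6 = 5.714 d.
Sum = 24.290 ≈ 24.3 days.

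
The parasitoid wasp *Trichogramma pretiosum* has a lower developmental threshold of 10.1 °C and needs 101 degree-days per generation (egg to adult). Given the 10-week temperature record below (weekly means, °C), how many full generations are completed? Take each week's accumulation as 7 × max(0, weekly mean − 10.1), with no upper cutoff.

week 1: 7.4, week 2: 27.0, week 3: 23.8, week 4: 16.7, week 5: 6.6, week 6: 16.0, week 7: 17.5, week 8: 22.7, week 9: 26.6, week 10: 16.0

Weekly DD (7 × max(0, T̄ − 10.1)): 0.0, 118.3, 95.9, 46.2, 0.0, 41.3, 51.8, 88.2, 115.5, 41.3.
Season total = 598.5 DD.
Complete generations = ⌊598.5 / 101⌋ = 5.

5 generations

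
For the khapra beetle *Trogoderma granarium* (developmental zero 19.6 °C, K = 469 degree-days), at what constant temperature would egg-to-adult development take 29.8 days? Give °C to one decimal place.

Required daily accumulation = 469 / 29.8 = 15.738 DD/day.
T = T_base + 15.738 = 19.6 + 15.738 = 35.338 ≈ 35.3 °C.

35.3 °C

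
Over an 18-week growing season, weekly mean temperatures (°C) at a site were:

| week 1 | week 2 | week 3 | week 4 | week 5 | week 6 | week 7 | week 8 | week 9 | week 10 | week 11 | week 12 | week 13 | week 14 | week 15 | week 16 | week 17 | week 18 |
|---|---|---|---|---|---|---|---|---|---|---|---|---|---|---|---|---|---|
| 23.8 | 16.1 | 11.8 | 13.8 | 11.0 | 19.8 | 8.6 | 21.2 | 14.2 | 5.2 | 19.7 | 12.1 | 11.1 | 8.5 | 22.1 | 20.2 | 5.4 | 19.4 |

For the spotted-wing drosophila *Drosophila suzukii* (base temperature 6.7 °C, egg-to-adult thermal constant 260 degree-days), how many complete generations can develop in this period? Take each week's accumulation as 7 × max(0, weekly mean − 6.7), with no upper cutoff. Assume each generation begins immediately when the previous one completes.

Weekly DD (7 × max(0, T̄ − 6.7)): 119.7, 65.8, 35.7, 49.7, 30.1, 91.7, 13.3, 101.5, 52.5, 0.0, 91.0, 37.8, 30.8, 12.6, 107.8, 94.5, 0.0, 88.9.
Season total = 1023.4 DD.
Complete generations = ⌊1023.4 / 260⌋ = 3.

3 generations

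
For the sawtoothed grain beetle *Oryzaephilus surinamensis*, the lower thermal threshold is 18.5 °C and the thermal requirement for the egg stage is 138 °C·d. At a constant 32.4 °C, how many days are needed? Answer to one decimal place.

9.9 days

Daily accumulation = 32.4 − 18.5 = 13.9 DD/day.
Duration = 138 / 13.9 = 9.928 ≈ 9.9 days.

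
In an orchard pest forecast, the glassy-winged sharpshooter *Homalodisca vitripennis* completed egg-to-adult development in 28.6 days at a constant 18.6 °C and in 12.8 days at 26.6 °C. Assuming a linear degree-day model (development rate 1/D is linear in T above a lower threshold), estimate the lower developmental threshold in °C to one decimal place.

12.1 °C

Equal thermal constants: D₁(T₁ − T_b) = D₂(T₂ − T_b).
28.6·(18.6 − T_b) = 12.8·(26.6 − T_b)
T_b = (28.6·18.6 − 12.8·26.6) / (28.6 − 12.8) = 191.48 / 15.8 = 12.119 °C ≈ 12.1 °C.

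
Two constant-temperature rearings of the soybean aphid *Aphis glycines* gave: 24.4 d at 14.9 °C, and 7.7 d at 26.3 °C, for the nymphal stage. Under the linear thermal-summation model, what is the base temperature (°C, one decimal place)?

Linear rate model ⇒ the product D·(T − T_b) is constant across temperatures.
24.4·(14.9 − T_b) = 7.7·(26.3 − T_b)
T_b = (24.4·14.9 − 7.7·26.3) / (24.4 − 7.7) = 161.05 / 16.7 = 9.644 °C ≈ 9.6 °C.

9.6 °C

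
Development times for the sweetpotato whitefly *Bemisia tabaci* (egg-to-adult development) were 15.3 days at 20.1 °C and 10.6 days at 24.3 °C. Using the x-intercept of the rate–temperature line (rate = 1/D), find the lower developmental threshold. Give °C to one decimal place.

Equal thermal constants: D₁(T₁ − T_b) = D₂(T₂ − T_b).
15.3·(20.1 − T_b) = 10.6·(24.3 − T_b)
T_b = (15.3·20.1 − 10.6·24.3) / (15.3 − 10.6) = 49.95 / 4.7 = 10.628 °C ≈ 10.6 °C.

10.6 °C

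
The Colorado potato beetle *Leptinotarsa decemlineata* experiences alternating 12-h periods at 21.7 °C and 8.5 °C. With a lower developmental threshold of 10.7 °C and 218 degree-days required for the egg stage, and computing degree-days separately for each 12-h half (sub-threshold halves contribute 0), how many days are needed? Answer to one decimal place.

Day half: max(0, 21.7 − 10.7) × 0.5 = 11.0 × 0.5 = 5.50 DD.
Night half: max(0, 8.5 − 10.7) × 0.5 = 0.0 × 0.5 = 0.00 DD.
Per 24 h: 5.50 DD/day.
Duration = 218 / 5.50 = 39.636 ≈ 39.6 days.

39.6 days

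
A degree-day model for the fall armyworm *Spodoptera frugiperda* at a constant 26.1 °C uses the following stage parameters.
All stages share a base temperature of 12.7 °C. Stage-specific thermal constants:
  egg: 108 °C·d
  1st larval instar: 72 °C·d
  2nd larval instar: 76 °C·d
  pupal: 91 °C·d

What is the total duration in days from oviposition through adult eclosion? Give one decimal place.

Daily accumulation at 26.1 °C = 26.1 − 12.7 = 13.4 DD/day.
Total K = 108 + 72 + 76 + 91 = 347 DD.
Total duration = 347 / 13.4 = 25.896 ≈ 25.9 days.

25.9 days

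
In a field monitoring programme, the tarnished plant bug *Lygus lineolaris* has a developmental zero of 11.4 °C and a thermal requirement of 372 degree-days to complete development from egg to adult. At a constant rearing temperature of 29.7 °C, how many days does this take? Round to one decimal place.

Daily accumulation = 29.7 − 11.4 = 18.3 DD/day.
Duration = 372 / 18.3 = 20.328 ≈ 20.3 days.

20.3 days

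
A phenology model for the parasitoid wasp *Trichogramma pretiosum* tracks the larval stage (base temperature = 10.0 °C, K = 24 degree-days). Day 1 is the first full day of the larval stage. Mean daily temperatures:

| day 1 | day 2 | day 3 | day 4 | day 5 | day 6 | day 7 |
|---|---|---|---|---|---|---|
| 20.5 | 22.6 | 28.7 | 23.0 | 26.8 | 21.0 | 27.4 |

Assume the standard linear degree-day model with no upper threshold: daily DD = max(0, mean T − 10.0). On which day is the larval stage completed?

Daily DD above 10.0 °C: 10.5, 12.6, 18.7, 13.0, 16.8, 11.0, 17.4.
Cumulative: 10.5, 23.1, 41.8, 54.8, 71.6, 82.6, 100.0.
The total first reaches 24 DD on day 3.

day 3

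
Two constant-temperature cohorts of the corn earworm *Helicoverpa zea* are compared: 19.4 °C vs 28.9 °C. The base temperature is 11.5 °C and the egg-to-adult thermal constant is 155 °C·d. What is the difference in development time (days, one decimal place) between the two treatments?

At 19.4 °C: 155 / (19.4 − 11.5) = 155 / 7.9 = 19.620 d.
At 28.9 °C: 155 / (28.9 − 11.5) = 155 / 17.4 = 8.908 d.
Difference = |19.620 − 8.908| = 10.712 ≈ 10.7 days.

10.7 days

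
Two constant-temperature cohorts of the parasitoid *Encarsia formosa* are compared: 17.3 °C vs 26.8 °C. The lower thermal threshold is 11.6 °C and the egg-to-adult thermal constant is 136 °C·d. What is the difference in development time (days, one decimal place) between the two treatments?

14.9 days

At 17.3 °C: 136 / (17.3 − 11.6) = 136 / 5.7 = 23.860 d.
At 26.8 °C: 136 / (26.8 − 11.6) = 136 / 15.2 = 8.947 d.
Difference = |23.860 − 8.947| = 14.912 ≈ 14.9 days.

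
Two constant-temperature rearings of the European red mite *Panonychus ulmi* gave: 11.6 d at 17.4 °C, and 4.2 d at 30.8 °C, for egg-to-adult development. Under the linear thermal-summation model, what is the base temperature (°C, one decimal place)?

9.8 °C

Equal thermal constants: D₁(T₁ − T_b) = D₂(T₂ − T_b).
11.6·(17.4 − T_b) = 4.2·(30.8 − T_b)
T_b = (11.6·17.4 − 4.2·30.8) / (11.6 − 4.2) = 72.48 / 7.4 = 9.795 °C ≈ 9.8 °C.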